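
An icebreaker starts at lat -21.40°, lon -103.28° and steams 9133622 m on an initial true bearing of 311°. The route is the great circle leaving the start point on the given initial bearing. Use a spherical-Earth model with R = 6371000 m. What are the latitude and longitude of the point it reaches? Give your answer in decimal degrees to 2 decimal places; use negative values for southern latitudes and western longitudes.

latitude 33.72°, longitude -167.29°

δ = 9133622/6371000 = 1.433625 rad (82.1406°).
With φ₁ = -21.40° = -0.373500 rad and θ = 311° = 5.427974 rad:
Applying the spherical law of cosines for sides, sin φ₂ = sin φ₁ cos δ + cos φ₁ sin δ cos θ = 0.555196, so φ₂ = 33.72°.
Then Δλ = atan2(-0.696076, 0.339320) = -1.117218 rad, from sin θ sin δ cos φ₁ over cos δ − sin φ₁ sin φ₂.
λ₂ = λ₁ + Δλ = -167.29°.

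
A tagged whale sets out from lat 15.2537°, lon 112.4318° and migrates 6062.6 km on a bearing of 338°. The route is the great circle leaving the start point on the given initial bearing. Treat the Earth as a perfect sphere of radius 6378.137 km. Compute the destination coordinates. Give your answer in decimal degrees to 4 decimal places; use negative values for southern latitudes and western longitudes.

Angular distance δ = d/R = 6062.6 / 6378.137 = 0.950528 rad.
With φ₁ = 15.2537° = 0.266227 rad and θ = 338° = 5.899213 rad:
Applying the spherical law of cosines for sides, sin φ₂ = sin φ₁ cos δ + cos φ₁ sin δ cos θ = 0.880815, so φ₂ = 61.7408°.
Then Δλ = atan2(-0.294087, 0.349517) = -0.699486 rad, from sin θ sin δ cos φ₁ over cos δ − sin φ₁ sin φ₂.
λ₂ = 112.4318° + -40.0776° = 72.3542°.

latitude 61.7408°, longitude 72.3542°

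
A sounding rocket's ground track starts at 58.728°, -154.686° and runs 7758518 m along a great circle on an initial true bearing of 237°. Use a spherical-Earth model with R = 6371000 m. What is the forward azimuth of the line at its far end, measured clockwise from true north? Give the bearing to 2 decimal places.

final bearing 205.82°

Central angle δ = d/R = 1.217787 rad.
Start latitude φ₁ = 1.024997 rad; initial bearing θ = 4.136430 rad.
sin φ₂ = sin φ₁ cos δ + cos φ₁ sin δ cos θ = (0.854713)(0.345724) + (0.519101)(0.938336)(-0.544639) = 0.030205
φ₂ = asin(0.030205) = 0.030210 rad = 1.731°.
Then Δλ = atan2(-0.408510, 0.319907) = -0.906441 rad, from sin θ sin δ cos φ₁ over cos δ − sin φ₁ sin φ₂.
λ₂ = -154.686° + -51.935° = -206.621°, normalized to (−180°, 180°] → 153.379°.
The forward bearing on arrival equals the back-azimuth from the destination plus 180°.
Back-azimuth from P₂ (1.73°, 153.38°) to P₁ (58.73°, -154.69°), with Δλ' = λ₁ − λ₂ = -308.06°: atan2( sin Δλ' cos φ₁ , cos φ₂ sin φ₁ − sin φ₂ cos φ₁ cos Δλ' ) = 25.82°.
Final bearing = (25.82° + 180°) mod 360° = 205.82°.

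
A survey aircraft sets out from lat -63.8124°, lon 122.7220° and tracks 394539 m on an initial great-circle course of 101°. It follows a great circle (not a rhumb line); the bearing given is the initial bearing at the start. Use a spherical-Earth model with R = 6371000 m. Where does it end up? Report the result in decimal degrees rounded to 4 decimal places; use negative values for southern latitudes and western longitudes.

The arc subtends δ = 394539/6371000 = 0.061927 rad at the centre.
Start latitude φ₁ = -1.113736 rad; initial bearing θ = 1.762783 rad.
Applying the spherical law of cosines for sides, sin φ₂ = sin φ₁ cos δ + cos φ₁ sin δ cos θ = -0.900845, so φ₂ = -64.2694°.
Δλ = atan2( sin θ sin δ cos φ₁ , cos δ − sin φ₁ sin φ₂ ) = atan2(0.026810, 0.189706) = 0.140394 rad = 8.0440°.
λ₂ = λ₁ + Δλ = 130.7660°.

latitude -64.2694°, longitude 130.7660°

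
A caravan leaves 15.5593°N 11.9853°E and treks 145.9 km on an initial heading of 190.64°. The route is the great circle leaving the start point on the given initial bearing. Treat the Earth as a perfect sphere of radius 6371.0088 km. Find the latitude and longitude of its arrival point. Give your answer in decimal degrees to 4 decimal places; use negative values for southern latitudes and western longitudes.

Central angle δ = d/R = 0.022901 rad.
Start latitude φ₁ = 0.271561 rad; initial bearing θ = 3.327296 rad.
Destination latitude: φ₂ = arcsin( sin φ₁ cos δ + cos φ₁ sin δ cos θ ) = arcsin(0.246485) = 14.2696°.
Then Δλ = atan2(-0.004073, 0.933622) = -0.004363 rad, from sin θ sin δ cos φ₁ over cos δ − sin φ₁ sin φ₂.
Hence λ₂ = 11.9853° + -0.2500° = 11.7353°.

latitude 14.2696°, longitude 11.7353°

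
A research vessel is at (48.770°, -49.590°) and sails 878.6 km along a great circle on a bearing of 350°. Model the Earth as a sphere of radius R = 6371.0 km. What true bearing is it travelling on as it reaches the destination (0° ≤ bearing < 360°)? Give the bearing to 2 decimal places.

The arc subtends δ = 878.6/6371 = 0.137906 rad at the centre.
Converting: φ₁ = 0.851197 rad, θ = 6.108652 rad.
Destination latitude: φ₂ = arcsin( sin φ₁ cos δ + cos φ₁ sin δ cos θ ) = arcsin(0.834157) = 56.528°.
Δλ = atan2( sin θ sin δ cos φ₁ , cos δ − sin φ₁ sin φ₂ ) = atan2(-0.015733, 0.363162) = -0.043296 rad = -2.481°.
λ₂ = -49.590° + -2.481° = -52.071°.
The forward bearing on arrival equals the back-azimuth from the destination plus 180°.
Back-azimuth from P₂ (56.53°, -52.07°) to P₁ (48.77°, -49.59°), with Δλ' = λ₁ − λ₂ = 2.48°: atan2( sin Δλ' cos φ₁ , cos φ₂ sin φ₁ − sin φ₂ cos φ₁ cos Δλ' ) = 168.02°.
Final bearing = (168.02° + 180°) mod 360° = 348.02°.

final bearing 348.02°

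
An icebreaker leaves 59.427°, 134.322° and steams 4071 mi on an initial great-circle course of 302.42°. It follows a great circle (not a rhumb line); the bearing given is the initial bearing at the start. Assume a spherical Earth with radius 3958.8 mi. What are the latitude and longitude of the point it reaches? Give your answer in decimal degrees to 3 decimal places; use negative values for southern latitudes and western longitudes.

latitude 42.689°, longitude 33.917°

Angular distance δ = d/R = 4071 / 3958.8 = 1.028342 rad.
Start latitude φ₁ = 1.037197 rad; initial bearing θ = 5.278225 rad.
sin φ₂ = sin φ₁ cos δ + cos φ₁ sin δ cos θ = (0.860982)(0.516240) + (0.508636)(0.856444)(0.536121) = 0.678017
φ₂ = asin(0.678017) = 0.745062 rad = 42.689°.
For the longitude increment, Δλ = atan2( sin θ sin δ cos φ₁, cos δ − sin φ₁ sin φ₂ ) = atan2(-0.367723, -0.067521) = -100.405°.
λ₂ = λ₁ + Δλ = 33.917°.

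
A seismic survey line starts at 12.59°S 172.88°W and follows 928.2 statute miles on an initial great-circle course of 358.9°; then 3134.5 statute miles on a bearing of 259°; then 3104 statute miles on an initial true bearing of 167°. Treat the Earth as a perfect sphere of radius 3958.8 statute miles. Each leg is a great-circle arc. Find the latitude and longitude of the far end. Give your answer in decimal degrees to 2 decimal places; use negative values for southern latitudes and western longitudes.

Apply the spherical direct solution leg by leg, carrying full precision between legs.
Leg 1: from (-12.59°, -172.88°), δ = 928.2/3958.8 = 0.234465 rad, θ = 358.9° → φ = 0.84°, λ = -173.14°.
Leg 2: from (0.84°, -173.14°), δ = 3134.5/3958.8 = 0.791780 rad, θ = 259° → φ = -7.21°, λ = 142.11°.
Leg 3: from (-7.21°, 142.11°), δ = 3104/3958.8 = 0.784076 rad, θ = 167° → φ = -50.49°, λ = 156.57°.

latitude -50.49°, longitude 156.57°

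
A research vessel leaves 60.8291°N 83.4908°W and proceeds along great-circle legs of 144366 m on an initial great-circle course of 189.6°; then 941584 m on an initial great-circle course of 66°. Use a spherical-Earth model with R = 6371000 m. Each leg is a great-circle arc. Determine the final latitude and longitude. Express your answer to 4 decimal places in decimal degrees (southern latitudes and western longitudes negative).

latitude 62.0081°, longitude -67.2623°

Apply the spherical direct solution leg by leg, carrying full precision between legs.
Leg 1: from (60.8291°, -83.4908°), δ = 144366/6371000 = 0.022660 rad, θ = 189.6° → φ = 59.5483°, λ = -83.9180°.
Leg 2: from (59.5483°, -83.9180°), δ = 941584/6371000 = 0.147792 rad, θ = 66° → φ = 62.0081°, λ = -67.2623°.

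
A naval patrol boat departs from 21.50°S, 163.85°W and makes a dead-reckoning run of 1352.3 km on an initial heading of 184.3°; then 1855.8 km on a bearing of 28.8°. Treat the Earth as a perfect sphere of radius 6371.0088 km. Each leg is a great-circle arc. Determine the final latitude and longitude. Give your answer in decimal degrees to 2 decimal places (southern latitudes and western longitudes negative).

latitude -18.71°, longitude -156.54°

Apply the spherical direct solution leg by leg, carrying full precision between legs.
Leg 1: from (-21.50°, -163.85°), δ = 1352.3/6371.0088 = 0.212258 rad, θ = 184.3° → φ = -33.62°, λ = -164.94°.
Leg 2: from (-33.62°, -164.94°), δ = 1855.8/6371.0088 = 0.291288 rad, θ = 28.8° → φ = -18.71°, λ = -156.54°.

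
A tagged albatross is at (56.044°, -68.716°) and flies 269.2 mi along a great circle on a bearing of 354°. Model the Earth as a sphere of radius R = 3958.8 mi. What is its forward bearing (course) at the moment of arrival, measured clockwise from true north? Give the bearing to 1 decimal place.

The arc subtends δ = 269.2/3958.8 = 0.068000 rad at the centre.
Start latitude φ₁ = 0.978152 rad; initial bearing θ = 6.178466 rad.
Applying the spherical law of cosines for sides, sin φ₂ = sin φ₁ cos δ + cos φ₁ sin δ cos θ = 0.865295, so φ₂ = 59.916°.
Δλ = atan2( sin θ sin δ cos φ₁ , cos δ − sin φ₁ sin φ₂ ) = atan2(-0.003967, 0.279956) = -0.014170 rad = -0.812°.
Hence λ₂ = -68.716° + -0.812° = -69.528°.
The forward bearing on arrival equals the back-azimuth from the destination plus 180°.
Back-azimuth from P₂ (59.9°, -69.5°) to P₁ (56.0°, -68.7°), with Δλ' = λ₁ − λ₂ = 0.8°: atan2( sin Δλ' cos φ₁ , cos φ₂ sin φ₁ − sin φ₂ cos φ₁ cos Δλ' ) = 173.3°.
Final bearing = (173.3° + 180°) mod 360° = 353.3°.

final bearing 353.3°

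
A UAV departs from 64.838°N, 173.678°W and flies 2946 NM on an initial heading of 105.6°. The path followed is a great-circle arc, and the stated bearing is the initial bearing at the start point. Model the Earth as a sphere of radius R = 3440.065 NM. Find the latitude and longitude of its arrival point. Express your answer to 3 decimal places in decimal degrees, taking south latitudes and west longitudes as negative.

latitude 30.439°, longitude -116.116°

Central angle δ = d/R = 0.856379 rad.
Converting: φ₁ = 1.131637 rad, θ = 1.843068 rad.
Destination latitude: φ₂ = arcsin( sin φ₁ cos δ + cos φ₁ sin δ cos θ ) = arcsin(0.506627) = 30.439°.
Δλ = atan2( sin θ sin δ cos φ₁ , cos δ − sin φ₁ sin φ₂ ) = atan2(0.309380, 0.196625) = 1.004650 rad = 57.562°.
λ₂ = λ₁ + Δλ = -116.116°.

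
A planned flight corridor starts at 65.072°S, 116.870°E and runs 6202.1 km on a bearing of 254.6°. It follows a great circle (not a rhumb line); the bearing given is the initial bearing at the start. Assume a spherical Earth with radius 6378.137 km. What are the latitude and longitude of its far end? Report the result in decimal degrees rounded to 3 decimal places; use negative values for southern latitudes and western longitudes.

latitude -37.108°, longitude 29.634°

Central angle δ = d/R = 0.972400 rad.
With φ₁ = -65.072° = -1.135721 rad and θ = 254.6° = 4.443608 rad:
Applying the spherical law of cosines for sides, sin φ₂ = sin φ₁ cos δ + cos φ₁ sin δ cos θ = -0.603316, so φ₂ = -37.108°.
Then Δλ = atan2(-0.335739, 0.016208) = -1.522559 rad, from sin θ sin δ cos φ₁ over cos δ − sin φ₁ sin φ₂.
λ₂ = λ₁ + Δλ = 29.634°.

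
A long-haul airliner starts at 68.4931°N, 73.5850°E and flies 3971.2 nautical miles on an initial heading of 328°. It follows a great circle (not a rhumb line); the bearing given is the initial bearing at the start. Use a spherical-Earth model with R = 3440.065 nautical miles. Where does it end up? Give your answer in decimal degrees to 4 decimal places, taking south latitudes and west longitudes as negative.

latitude 41.3493°, longitude -66.2054°

The arc subtends δ = 3971.2/3440.065 = 1.154397 rad at the centre.
With φ₁ = 68.4931° = 1.195430 rad and θ = 328° = 5.724680 rad:
Applying the spherical law of cosines for sides, sin φ₂ = sin φ₁ cos δ + cos φ₁ sin δ cos θ = 0.660648, so φ₂ = 41.3493°.
Δλ = atan2( sin θ sin δ cos φ₁ , cos δ − sin φ₁ sin φ₂ ) = atan2(-0.177675, -0.210179) = -2.439804 rad = -139.7904°.
λ₂ = 73.5850° + -139.7904° = -66.2054°.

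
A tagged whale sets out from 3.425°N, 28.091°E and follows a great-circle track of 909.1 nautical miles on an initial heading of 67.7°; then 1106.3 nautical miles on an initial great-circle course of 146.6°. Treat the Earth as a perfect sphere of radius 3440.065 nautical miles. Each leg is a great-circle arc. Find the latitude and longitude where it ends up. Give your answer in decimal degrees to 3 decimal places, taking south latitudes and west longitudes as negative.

Apply the spherical direct solution leg by leg, carrying full precision between legs.
Leg 1: from (3.425°, 28.091°), δ = 909.1/3440.065 = 0.264268 rad, θ = 67.7° → φ = 9.010°, λ = 42.254°.
Leg 2: from (9.010°, 42.254°), δ = 1106.3/3440.065 = 0.321593 rad, θ = 146.6° → φ = -6.433°, λ = 52.339°.

latitude -6.433°, longitude 52.339°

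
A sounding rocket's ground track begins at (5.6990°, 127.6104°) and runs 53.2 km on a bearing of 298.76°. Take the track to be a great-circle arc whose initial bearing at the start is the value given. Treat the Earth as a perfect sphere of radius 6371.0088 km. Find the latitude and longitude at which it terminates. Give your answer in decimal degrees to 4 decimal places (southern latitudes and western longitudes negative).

The arc subtends δ = 53.2/6371.0088 = 0.008350 rad at the centre.
With φ₁ = 5.6990° = 0.099466 rad and θ = 298.76° = 5.214346 rad:
Destination latitude: φ₂ = arcsin( sin φ₁ cos δ + cos φ₁ sin δ cos θ ) = arcsin(0.103297) = 5.9290°.
For the longitude increment, Δλ = atan2( sin θ sin δ cos φ₁, cos δ − sin φ₁ sin φ₂ ) = atan2(-0.007284, 0.989708) = -0.4217°.
λ₂ = 127.6104° + -0.4217° = 127.1887°.

latitude 5.9290°, longitude 127.1887°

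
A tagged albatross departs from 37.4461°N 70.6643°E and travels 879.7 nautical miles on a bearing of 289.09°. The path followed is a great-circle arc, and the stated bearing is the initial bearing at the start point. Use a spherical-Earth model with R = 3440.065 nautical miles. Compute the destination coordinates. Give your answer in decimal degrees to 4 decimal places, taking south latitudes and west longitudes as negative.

latitude 40.8379°, longitude 52.2463°

δ = 879.7/3440.065 = 0.255722 rad (14.6518°).
With φ₁ = 37.4461° = 0.653558 rad and θ = 289.09° = 5.045572 rad:
Destination latitude: φ₂ = arcsin( sin φ₁ cos δ + cos φ₁ sin δ cos θ ) = arcsin(0.653921) = 40.8379°.
For the longitude increment, Δλ = atan2( sin θ sin δ cos φ₁, cos δ − sin φ₁ sin φ₂ ) = atan2(-0.189775, 0.569887) = -18.4180°.
λ₂ = λ₁ + Δλ = 52.2463°.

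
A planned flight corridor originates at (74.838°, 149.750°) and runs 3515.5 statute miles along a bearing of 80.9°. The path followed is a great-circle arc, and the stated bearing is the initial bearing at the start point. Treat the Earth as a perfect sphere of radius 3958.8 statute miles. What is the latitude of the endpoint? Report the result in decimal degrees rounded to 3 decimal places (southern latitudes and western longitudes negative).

latitude 39.872°

δ = 3515.5/3958.8 = 0.888022 rad (50.8799°).
Converting: φ₁ = 1.306170 rad, θ = 1.411971 rad.
Applying the spherical law of cosines for sides, sin φ₂ = sin φ₁ cos δ + cos φ₁ sin δ cos θ = 0.641078, so φ₂ = 39.872°.
For the longitude increment, Δλ = atan2( sin θ sin δ cos φ₁, cos δ − sin φ₁ sin φ₂ ) = atan2(0.200362, 0.012186) = 86.520°.
λ₂ = 149.750° + 86.520° = 236.270°, normalized to (−180°, 180°] → -123.730°.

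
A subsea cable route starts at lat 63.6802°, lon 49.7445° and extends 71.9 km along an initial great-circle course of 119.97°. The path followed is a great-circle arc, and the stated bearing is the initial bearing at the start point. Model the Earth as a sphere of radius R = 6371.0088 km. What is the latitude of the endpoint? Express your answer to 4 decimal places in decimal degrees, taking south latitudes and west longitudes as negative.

latitude 63.3517°

δ = 71.9/6371.0088 = 0.011285 rad (0.6466°).
Converting: φ₁ = 1.111429 rad, θ = 2.093872 rad.
Destination latitude: φ₂ = arcsin( sin φ₁ cos δ + cos φ₁ sin δ cos θ ) = arcsin(0.893777) = 63.3517°.
Then Δλ = atan2(0.004335, 0.198815) = 0.021799 rad, from sin θ sin δ cos φ₁ over cos δ − sin φ₁ sin φ₂.
λ₂ = 49.7445° + 1.2490° = 50.9935°.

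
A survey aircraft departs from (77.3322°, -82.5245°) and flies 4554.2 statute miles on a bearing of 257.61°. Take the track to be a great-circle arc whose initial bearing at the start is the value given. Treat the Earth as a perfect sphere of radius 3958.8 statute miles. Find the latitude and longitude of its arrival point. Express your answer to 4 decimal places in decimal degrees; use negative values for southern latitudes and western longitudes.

latitude 20.8077°, longitude -155.0553°

Central angle δ = d/R = 1.150399 rad.
Converting: φ₁ = 1.349702 rad, θ = 4.496143 rad.
sin φ₂ = sin φ₁ cos δ + cos φ₁ sin δ cos θ = (0.975658)(0.408123) + (0.219298)(0.912927)(-0.214565) = 0.355232
φ₂ = asin(0.355232) = 0.363162 rad = 20.8077°.
Δλ = atan2( sin θ sin δ cos φ₁ , cos δ − sin φ₁ sin φ₂ ) = atan2(-0.195540, 0.061538) = -1.265901 rad = -72.5308°.
λ₂ = λ₁ + Δλ = -155.0553°.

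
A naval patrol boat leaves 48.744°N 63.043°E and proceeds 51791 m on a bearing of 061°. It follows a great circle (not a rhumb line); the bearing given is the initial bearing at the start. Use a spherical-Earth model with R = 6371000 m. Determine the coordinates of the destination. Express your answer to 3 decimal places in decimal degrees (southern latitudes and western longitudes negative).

latitude 48.968°, longitude 63.664°

The arc subtends δ = 51791/6371000 = 0.008129 rad at the centre.
With φ₁ = 48.744° = 0.850743 rad and θ = 61° = 1.064651 rad:
sin φ₂ = sin φ₁ cos δ + cos φ₁ sin δ cos θ = (0.751771)(0.999967) + (0.659425)(0.008129)(0.484810) = 0.754345
φ₂ = asin(0.754345) = 0.854655 rad = 48.968°.
For the longitude increment, Δλ = atan2( sin θ sin δ cos φ₁, cos δ − sin φ₁ sin φ₂ ) = atan2(0.004688, 0.432873) = 0.621°.
λ₂ = λ₁ + Δλ = 63.664°.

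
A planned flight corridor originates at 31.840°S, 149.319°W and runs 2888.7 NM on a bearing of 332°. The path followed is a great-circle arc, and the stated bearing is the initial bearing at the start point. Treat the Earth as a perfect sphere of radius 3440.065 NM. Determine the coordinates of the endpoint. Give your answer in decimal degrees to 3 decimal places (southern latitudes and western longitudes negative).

δ = 2888.7/3440.065 = 0.839723 rad (48.1126°).
Start latitude φ₁ = -0.555713 rad; initial bearing θ = 5.794493 rad.
Destination latitude: φ₂ = arcsin( sin φ₁ cos δ + cos φ₁ sin δ cos θ ) = arcsin(0.206179) = 11.899°.
For the longitude increment, Δλ = atan2( sin θ sin δ cos φ₁, cos δ − sin φ₁ sin φ₂ ) = atan2(-0.296910, 0.776439) = -20.927°.
λ₂ = -149.319° + -20.927° = -170.246°.

latitude 11.899°, longitude -170.246°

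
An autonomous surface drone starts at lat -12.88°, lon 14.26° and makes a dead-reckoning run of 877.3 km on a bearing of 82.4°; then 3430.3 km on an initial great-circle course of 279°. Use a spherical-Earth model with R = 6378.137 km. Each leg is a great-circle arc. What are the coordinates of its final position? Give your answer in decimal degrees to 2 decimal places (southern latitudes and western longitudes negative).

Apply the spherical direct solution leg by leg, carrying full precision between legs.
Leg 1: from (-12.88°, 14.26°), δ = 877.3/6378.137 = 0.137548 rad, θ = 82.4° → φ = -11.72°, λ = 22.24°.
Leg 2: from (-11.72°, 22.24°), δ = 3430.3/6378.137 = 0.537822 rad, θ = 279° → φ = -5.51°, λ = -8.31°.

latitude -5.51°, longitude -8.31°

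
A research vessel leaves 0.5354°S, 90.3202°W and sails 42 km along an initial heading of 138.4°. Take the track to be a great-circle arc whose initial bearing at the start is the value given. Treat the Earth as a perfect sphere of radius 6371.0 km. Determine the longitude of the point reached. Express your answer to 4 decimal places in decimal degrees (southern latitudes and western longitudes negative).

longitude -90.0694°

Central angle δ = d/R = 0.006592 rad.
Start latitude φ₁ = -0.009344 rad; initial bearing θ = 2.415536 rad.
sin φ₂ = sin φ₁ cos δ + cos φ₁ sin δ cos θ = (-0.009344)(0.999978) + (0.999956)(0.006592)(-0.747798) = -0.014274
φ₂ = asin(-0.014274) = -0.014274 rad = -0.8178°.
Then Δλ = atan2(0.004377, 0.999845) = 0.004377 rad, from sin θ sin δ cos φ₁ over cos δ − sin φ₁ sin φ₂.
λ₂ = -90.3202° + 0.2508° = -90.0694°.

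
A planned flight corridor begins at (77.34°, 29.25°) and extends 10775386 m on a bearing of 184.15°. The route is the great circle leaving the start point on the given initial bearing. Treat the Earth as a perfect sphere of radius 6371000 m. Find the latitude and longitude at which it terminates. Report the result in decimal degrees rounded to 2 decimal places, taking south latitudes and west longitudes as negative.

latitude -19.53°, longitude 24.88°

δ = 10775386/6371000 = 1.691318 rad (96.9054°).
Start latitude φ₁ = 1.349838 rad; initial bearing θ = 3.214024 rad.
Applying the spherical law of cosines for sides, sin φ₂ = sin φ₁ cos δ + cos φ₁ sin δ cos θ = -0.334312, so φ₂ = -19.53°.
Then Δλ = atan2(-0.015745, 0.205954) = -0.076303 rad, from sin θ sin δ cos φ₁ over cos δ − sin φ₁ sin φ₂.
λ₂ = 29.25° + -4.37° = 24.88°.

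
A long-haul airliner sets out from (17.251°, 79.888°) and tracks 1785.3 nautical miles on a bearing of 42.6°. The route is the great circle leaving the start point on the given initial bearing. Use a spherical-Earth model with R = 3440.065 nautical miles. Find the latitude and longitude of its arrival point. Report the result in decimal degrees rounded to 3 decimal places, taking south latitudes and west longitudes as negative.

latitude 37.314°, longitude 104.856°

δ = 1785.3/3440.065 = 0.518973 rad (29.7349°).
Converting: φ₁ = 0.301087 rad, θ = 0.743510 rad.
sin φ₂ = sin φ₁ cos δ + cos φ₁ sin δ cos θ = (0.296558)(0.868329) + (0.955015)(0.495988)(0.736097) = 0.606182
φ₂ = asin(0.606182) = 0.651251 rad = 37.314°.
Δλ = atan2( sin θ sin δ cos φ₁ , cos δ − sin φ₁ sin φ₂ ) = atan2(0.320620, 0.688561) = 0.435782 rad = 24.968°.
Hence λ₂ = 79.888° + 24.968° = 104.856°.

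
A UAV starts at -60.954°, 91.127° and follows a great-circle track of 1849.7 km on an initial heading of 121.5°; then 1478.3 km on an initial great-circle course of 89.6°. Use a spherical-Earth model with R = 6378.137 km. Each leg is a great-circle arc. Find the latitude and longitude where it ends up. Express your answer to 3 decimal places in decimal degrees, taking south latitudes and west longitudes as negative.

latitude -62.284°, longitude 156.802°

Apply the spherical direct solution leg by leg, carrying full precision between legs.
Leg 1: from (-60.954°, 91.127°), δ = 1849.7/6378.137 = 0.290006 rad, θ = 121.5° → φ = -65.542°, λ = 127.206°.
Leg 2: from (-65.542°, 127.206°), δ = 1478.3/6378.137 = 0.231776 rad, θ = 89.6° → φ = -62.284°, λ = 156.802°.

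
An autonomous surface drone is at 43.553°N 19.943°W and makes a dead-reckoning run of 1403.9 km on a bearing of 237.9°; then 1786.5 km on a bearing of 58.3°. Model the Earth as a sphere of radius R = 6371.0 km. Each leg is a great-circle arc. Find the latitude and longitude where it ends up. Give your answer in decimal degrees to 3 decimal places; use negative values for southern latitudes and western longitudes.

latitude 43.064°, longitude -14.377°

Apply the spherical direct solution leg by leg, carrying full precision between legs.
Leg 1: from (43.553°, -19.943°), δ = 1403.9/6371 = 0.220358 rad, θ = 237.9° → φ = 36.028°, λ = -33.179°.
Leg 2: from (36.028°, -33.179°), δ = 1786.5/6371 = 0.280411 rad, θ = 58.3° → φ = 43.064°, λ = -14.377°.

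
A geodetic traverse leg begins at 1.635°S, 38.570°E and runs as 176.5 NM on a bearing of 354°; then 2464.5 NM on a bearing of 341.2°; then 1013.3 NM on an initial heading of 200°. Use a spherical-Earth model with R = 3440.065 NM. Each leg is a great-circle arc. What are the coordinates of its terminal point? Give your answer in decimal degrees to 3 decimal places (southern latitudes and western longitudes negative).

Apply the spherical direct solution leg by leg, carrying full precision between legs.
Leg 1: from (-1.635°, 38.570°), δ = 176.5/3440.065 = 0.051307 rad, θ = 354° → φ = 1.289°, λ = 38.263°.
Leg 2: from (1.289°, 38.263°), δ = 2464.5/3440.065 = 0.716411 rad, θ = 341.2° → φ = 39.676°, λ = 22.303°.
Leg 3: from (39.676°, 22.303°), δ = 1013.3/3440.065 = 0.294558 rad, θ = 200° → φ = 23.640°, λ = 16.081°.

latitude 23.640°, longitude 16.081°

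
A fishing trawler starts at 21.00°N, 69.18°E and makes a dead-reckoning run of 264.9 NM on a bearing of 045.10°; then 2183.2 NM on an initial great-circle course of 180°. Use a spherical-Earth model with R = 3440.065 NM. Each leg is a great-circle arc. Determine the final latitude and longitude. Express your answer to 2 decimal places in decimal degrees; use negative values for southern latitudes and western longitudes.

latitude -12.28°, longitude 72.60°

Apply the spherical direct solution leg by leg, carrying full precision between legs.
Leg 1: from (21.00°, 69.18°), δ = 264.9/3440.065 = 0.077004 rad, θ = 45.1° → φ = 24.08°, λ = 72.60°.
Leg 2: from (24.08°, 72.60°), δ = 2183.2/3440.065 = 0.634639 rad, θ = 180° → φ = -12.28°, λ = 72.60°.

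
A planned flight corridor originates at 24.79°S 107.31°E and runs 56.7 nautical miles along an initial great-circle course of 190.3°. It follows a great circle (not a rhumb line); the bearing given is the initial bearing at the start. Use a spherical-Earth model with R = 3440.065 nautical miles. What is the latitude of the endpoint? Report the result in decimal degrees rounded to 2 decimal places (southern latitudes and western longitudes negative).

latitude -25.72°

Angular distance δ = d/R = 56.7 / 3440.065 = 0.016482 rad.
With φ₁ = -24.79° = -0.432667 rad and θ = 190.3° = 3.321362 rad:
Destination latitude: φ₂ = arcsin( sin φ₁ cos δ + cos φ₁ sin δ cos θ ) = arcsin(-0.433958) = -25.72°.
Δλ = atan2( sin θ sin δ cos φ₁ , cos δ − sin φ₁ sin φ₂ ) = atan2(-0.002675, 0.817908) = -0.003271 rad = -0.19°.
λ₂ = λ₁ + Δλ = 107.12°.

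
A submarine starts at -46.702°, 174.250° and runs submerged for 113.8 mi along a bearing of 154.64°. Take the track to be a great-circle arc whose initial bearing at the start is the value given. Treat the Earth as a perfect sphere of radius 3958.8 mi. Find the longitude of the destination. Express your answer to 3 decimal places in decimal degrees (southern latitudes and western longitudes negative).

longitude 175.308°

Angular distance δ = d/R = 113.8 / 3958.8 = 0.028746 rad.
Start latitude φ₁ = -0.815104 rad; initial bearing θ = 2.698977 rad.
sin φ₂ = sin φ₁ cos δ + cos φ₁ sin δ cos θ = (-0.727797)(0.999587) + (0.685793)(0.028742)(-0.903635) = -0.745308
φ₂ = asin(-0.745308) = -0.840996 rad = -48.186°.
Δλ = atan2( sin θ sin δ cos φ₁ , cos δ − sin φ₁ sin φ₂ ) = atan2(0.008442, 0.457154) = 0.018465 rad = 1.058°.
λ₂ = 174.250° + 1.058° = 175.308°.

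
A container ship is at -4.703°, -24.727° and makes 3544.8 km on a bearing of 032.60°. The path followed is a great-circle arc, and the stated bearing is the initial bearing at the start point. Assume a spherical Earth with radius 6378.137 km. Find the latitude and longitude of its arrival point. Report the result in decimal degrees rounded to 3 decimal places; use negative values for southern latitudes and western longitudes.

latitude 21.921°, longitude -6.884°

Central angle δ = d/R = 0.555774 rad.
With φ₁ = -4.703° = -0.082083 rad and θ = 32.6° = 0.568977 rad:
Destination latitude: φ₂ = arcsin( sin φ₁ cos δ + cos φ₁ sin δ cos θ ) = arcsin(0.373331) = 21.921°.
For the longitude increment, Δλ = atan2( sin θ sin δ cos φ₁, cos δ − sin φ₁ sin φ₂ ) = atan2(0.283299, 0.880102) = 17.843°.
λ₂ = -24.727° + 17.843° = -6.884°.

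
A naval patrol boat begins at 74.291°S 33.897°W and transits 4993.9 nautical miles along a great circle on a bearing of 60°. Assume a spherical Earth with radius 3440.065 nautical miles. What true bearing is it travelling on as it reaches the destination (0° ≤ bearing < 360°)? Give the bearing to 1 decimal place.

Angular distance δ = d/R = 4993.9 / 3440.065 = 1.451688 rad.
Start latitude φ₁ = -1.296623 rad; initial bearing θ = 1.047198 rad.
Applying the spherical law of cosines for sides, sin φ₂ = sin φ₁ cos δ + cos φ₁ sin δ cos θ = 0.020028, so φ₂ = 1.148°.
Then Δλ = atan2(0.232817, 0.138107) = 1.035391 rad, from sin θ sin δ cos φ₁ over cos δ − sin φ₁ sin φ₂.
λ₂ = λ₁ + Δλ = 25.427°.
The forward bearing on arrival equals the back-azimuth from the destination plus 180°.
Back-azimuth from P₂ (1.1°, 25.4°) to P₁ (-74.3°, -33.9°), with Δλ' = λ₁ − λ₂ = -59.3°: atan2( sin Δλ' cos φ₁ , cos φ₂ sin φ₁ − sin φ₂ cos φ₁ cos Δλ' ) = 193.6°.
Final bearing = (193.6° + 180°) mod 360° = 13.6°.

final bearing 13.6°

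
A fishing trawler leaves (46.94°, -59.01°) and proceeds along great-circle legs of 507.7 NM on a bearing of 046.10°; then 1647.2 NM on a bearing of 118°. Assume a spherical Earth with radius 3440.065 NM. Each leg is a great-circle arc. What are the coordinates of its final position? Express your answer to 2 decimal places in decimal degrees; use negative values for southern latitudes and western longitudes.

Apply the spherical direct solution leg by leg, carrying full precision between legs.
Leg 1: from (46.94°, -59.01°), δ = 507.7/3440.065 = 0.147584 rad, θ = 46.1° → φ = 52.40°, λ = -49.01°.
Leg 2: from (52.40°, -49.01°), δ = 1647.2/3440.065 = 0.478828 rad, θ = 118° → φ = 34.84°, λ = -19.30°.

latitude 34.84°, longitude -19.30°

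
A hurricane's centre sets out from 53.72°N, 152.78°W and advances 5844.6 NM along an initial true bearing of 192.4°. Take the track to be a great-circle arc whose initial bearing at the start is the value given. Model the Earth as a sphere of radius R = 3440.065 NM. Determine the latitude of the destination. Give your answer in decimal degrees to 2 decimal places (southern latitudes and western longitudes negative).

latitude -42.55°

δ = 5844.6/3440.065 = 1.698980 rad (97.3444°).
With φ₁ = 53.72° = 0.937591 rad and θ = 192.4° = 3.358013 rad:
sin φ₂ = sin φ₁ cos δ + cos φ₁ sin δ cos θ = (0.806135)(-0.127832) + (0.591732)(0.991796)(-0.976672) = -0.676237
φ₂ = asin(-0.676237) = -0.742642 rad = -42.55°.
Then Δλ = atan2(-0.126023, 0.417306) = -0.293284 rad, from sin θ sin δ cos φ₁ over cos δ − sin φ₁ sin φ₂.
λ₂ = λ₁ + Δλ = -169.58°.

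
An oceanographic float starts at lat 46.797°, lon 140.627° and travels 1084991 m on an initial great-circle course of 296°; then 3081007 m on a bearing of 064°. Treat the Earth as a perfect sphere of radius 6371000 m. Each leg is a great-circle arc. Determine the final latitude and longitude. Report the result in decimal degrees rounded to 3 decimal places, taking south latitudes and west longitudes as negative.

latitude 54.221°, longitude 172.460°

Apply the spherical direct solution leg by leg, carrying full precision between legs.
Leg 1: from (46.797°, 140.627°), δ = 1084991/6371000 = 0.170302 rad, θ = 296° → φ = 50.287°, λ = 126.835°.
Leg 2: from (50.287°, 126.835°), δ = 3081007/6371000 = 0.483599 rad, θ = 64° → φ = 54.221°, λ = 172.460°.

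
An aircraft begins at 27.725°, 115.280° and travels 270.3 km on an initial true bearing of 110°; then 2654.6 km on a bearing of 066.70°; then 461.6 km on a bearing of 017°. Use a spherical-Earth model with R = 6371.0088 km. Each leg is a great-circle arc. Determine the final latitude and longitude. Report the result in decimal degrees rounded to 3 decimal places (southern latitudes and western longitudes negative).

latitude 37.747°, longitude 145.942°

Apply the spherical direct solution leg by leg, carrying full precision between legs.
Leg 1: from (27.725°, 115.280°), δ = 270.3/6371.0088 = 0.042427 rad, θ = 110° → φ = 26.870°, λ = 117.841°.
Leg 2: from (26.870°, 117.841°), δ = 2654.6/6371.0088 = 0.416669 rad, θ = 66.7° → φ = 33.786°, λ = 144.408°.
Leg 3: from (33.786°, 144.408°), δ = 461.6/6371.0088 = 0.072453 rad, θ = 17° → φ = 37.747°, λ = 145.942°.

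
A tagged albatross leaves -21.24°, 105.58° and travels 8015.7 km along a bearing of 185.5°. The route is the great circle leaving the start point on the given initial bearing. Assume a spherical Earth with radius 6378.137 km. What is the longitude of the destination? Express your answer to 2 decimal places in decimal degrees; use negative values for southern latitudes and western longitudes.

The arc subtends δ = 8015.7/6378.137 = 1.256746 rad at the centre.
Converting: φ₁ = -0.370708 rad, θ = 3.237586 rad.
sin φ₂ = sin φ₁ cos δ + cos φ₁ sin δ cos θ = (-0.362275)(0.308913) + (0.932071)(0.951090)(-0.995396) = -0.994314
φ₂ = asin(-0.994314) = -1.464108 rad = -83.89°.
For the longitude increment, Δλ = atan2( sin θ sin δ cos φ₁, cos δ − sin φ₁ sin φ₂ ) = atan2(-0.084966, -0.051302) = -121.12°.
λ₂ = λ₁ + Δλ = -15.54°.

longitude -15.54°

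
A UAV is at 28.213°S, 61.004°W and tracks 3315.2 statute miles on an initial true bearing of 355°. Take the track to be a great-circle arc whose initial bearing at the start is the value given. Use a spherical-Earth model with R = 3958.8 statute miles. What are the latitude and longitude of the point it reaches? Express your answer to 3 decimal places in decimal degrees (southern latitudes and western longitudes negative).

latitude 19.616°, longitude -64.946°

Angular distance δ = d/R = 3315.2 / 3958.8 = 0.837425 rad.
With φ₁ = -28.213° = -0.492410 rad and θ = 355° = 6.195919 rad:
sin φ₂ = sin φ₁ cos δ + cos φ₁ sin δ cos θ = (-0.472751)(0.669378) + (0.881196)(0.742922)(0.996195) = 0.335720
φ₂ = asin(0.335720) = 0.342370 rad = 19.616°.
Δλ = atan2( sin θ sin δ cos φ₁ , cos δ − sin φ₁ sin φ₂ ) = atan2(-0.057057, 0.828090) = -0.068794 rad = -3.942°.
λ₂ = λ₁ + Δλ = -64.946°.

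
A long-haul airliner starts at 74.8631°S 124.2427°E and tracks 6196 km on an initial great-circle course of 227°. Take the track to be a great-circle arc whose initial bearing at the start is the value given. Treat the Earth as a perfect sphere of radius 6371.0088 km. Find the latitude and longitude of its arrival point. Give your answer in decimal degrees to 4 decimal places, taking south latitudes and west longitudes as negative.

latitude -43.6955°, longitude 0.9457°

Central angle δ = d/R = 0.972530 rad.
With φ₁ = -74.8631° = -1.306608 rad and θ = 227° = 3.961897 rad:
Destination latitude: φ₂ = arcsin( sin φ₁ cos δ + cos φ₁ sin δ cos θ ) = arcsin(-0.690826) = -43.6955°.
For the longitude increment, Δλ = atan2( sin θ sin δ cos φ₁, cos δ − sin φ₁ sin φ₂ ) = atan2(-0.157806, -0.103647) = -123.2970°.
λ₂ = 124.2427° + -123.2970° = 0.9457°.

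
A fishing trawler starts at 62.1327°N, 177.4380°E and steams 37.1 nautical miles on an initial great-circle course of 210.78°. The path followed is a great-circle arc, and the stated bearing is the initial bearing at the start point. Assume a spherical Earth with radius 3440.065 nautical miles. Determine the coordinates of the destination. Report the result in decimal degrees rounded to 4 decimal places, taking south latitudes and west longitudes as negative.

Central angle δ = d/R = 0.010785 rad.
Converting: φ₁ = 1.084420 rad, θ = 3.678805 rad.
sin φ₂ = sin φ₁ cos δ + cos φ₁ sin δ cos θ = (0.884033)(0.999942) + (0.467425)(0.010784)(-0.859139) = 0.879650
φ₂ = asin(0.879650) = 1.075126 rad = 61.6002°.
Then Δλ = atan2(-0.002580, 0.222302) = -0.011604 rad, from sin θ sin δ cos φ₁ over cos δ − sin φ₁ sin φ₂.
λ₂ = λ₁ + Δλ = 176.7732°.

latitude 61.6002°, longitude 176.7732°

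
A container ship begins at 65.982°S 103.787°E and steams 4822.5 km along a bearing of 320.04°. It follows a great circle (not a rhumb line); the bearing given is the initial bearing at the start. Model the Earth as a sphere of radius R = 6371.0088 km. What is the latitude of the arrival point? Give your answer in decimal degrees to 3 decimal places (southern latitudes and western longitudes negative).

δ = 4822.5/6371.0088 = 0.756944 rad (43.3697°).
With φ₁ = -65.982° = -1.151603 rad and θ = 320.04° = 5.585752 rad:
Destination latitude: φ₂ = arcsin( sin φ₁ cos δ + cos φ₁ sin δ cos θ ) = arcsin(-0.449759) = -26.728°.
Δλ = atan2( sin θ sin δ cos φ₁ , cos δ − sin φ₁ sin φ₂ ) = atan2(-0.179513, 0.316119) = -0.516454 rad = -29.591°.
Hence λ₂ = 103.787° + -29.591° = 74.196°.

latitude -26.728°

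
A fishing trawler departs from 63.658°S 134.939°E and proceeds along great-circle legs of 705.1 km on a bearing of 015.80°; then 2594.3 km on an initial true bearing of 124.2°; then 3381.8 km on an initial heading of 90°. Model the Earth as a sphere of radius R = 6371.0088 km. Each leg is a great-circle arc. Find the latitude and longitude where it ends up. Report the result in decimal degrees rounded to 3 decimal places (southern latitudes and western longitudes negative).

Apply the spherical direct solution leg by leg, carrying full precision between legs.
Leg 1: from (-63.658°, 134.939°), δ = 705.1/6371.0088 = 0.110673 rad, θ = 15.8° → φ = -57.514°, λ = 138.149°.
Leg 2: from (-57.514°, 138.149°), δ = 2594.3/6371.0088 = 0.407204 rad, θ = 124.2° → φ = -63.394°, λ = -174.846°.
Leg 3: from (-63.394°, -174.846°), δ = 3381.8/6371.0088 = 0.530811 rad, θ = 90° → φ = -50.451°, λ = -122.187°.

latitude -50.451°, longitude -122.187°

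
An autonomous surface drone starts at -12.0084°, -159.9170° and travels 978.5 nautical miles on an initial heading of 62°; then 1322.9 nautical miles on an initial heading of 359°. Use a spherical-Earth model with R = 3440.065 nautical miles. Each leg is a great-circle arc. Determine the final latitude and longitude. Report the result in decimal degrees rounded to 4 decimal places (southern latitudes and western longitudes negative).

latitude 17.9682°, longitude -145.9286°

Apply the spherical direct solution leg by leg, carrying full precision between legs.
Leg 1: from (-12.0084°, -159.9170°), δ = 978.5/3440.065 = 0.284442 rad, θ = 62° → φ = -4.0619°, λ = -145.5342°.
Leg 2: from (-4.0619°, -145.5342°), δ = 1322.9/3440.065 = 0.384557 rad, θ = 359° → φ = 17.9682°, λ = -145.9286°.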